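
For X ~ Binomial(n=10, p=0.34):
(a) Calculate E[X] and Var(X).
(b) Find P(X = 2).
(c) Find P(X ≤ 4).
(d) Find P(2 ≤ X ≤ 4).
(a) E[X] = 3.4000, Var(X) = 2.2440
(b) P(X = 2) = 0.187293
(c) P(X ≤ 4) = 0.773013
(d) P(2 ≤ X ≤ 4) = 0.676537

We have X ~ Binomial(n=10, p=0.34).

(a) Moments:
E[X] = 3.4000
Var(X) = 2.2440
σ = √Var(X) = 1.4980

(b) Point probability using PMF:
P(X = 2) = 0.187293

(c) Cumulative probability using CDF:
P(X ≤ 4) = F(4) = 0.773013

(d) Range probability:
P(2 ≤ X ≤ 4) = P(X ≤ 4) - P(X ≤ 1)
                   = F(4) - F(1)
                   = 0.773013 - 0.096476
                   = 0.676537

This means approximately 67.7% of outcomes fall in the interval [2, 4].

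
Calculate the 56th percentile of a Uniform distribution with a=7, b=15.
11.4800

We have X ~ Uniform(a=7, b=15).

We want to find x such that P(X ≤ x) = 0.56.

This is the 56th percentile, which means 56% of values fall below this point.

Using the inverse CDF (quantile function):
x = F⁻¹(0.56) = 11.4800

Verification: P(X ≤ 11.4800) = 0.56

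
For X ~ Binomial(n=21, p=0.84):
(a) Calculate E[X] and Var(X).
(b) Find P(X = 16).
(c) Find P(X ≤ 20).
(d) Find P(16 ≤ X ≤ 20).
(a) E[X] = 17.6400, Var(X) = 2.8224
(b) P(X = 16) = 0.131103
(c) P(X ≤ 20) = 0.974304
(d) P(16 ≤ X ≤ 20) = 0.868281

We have X ~ Binomial(n=21, p=0.84).

(a) Moments:
E[X] = 17.6400
Var(X) = 2.8224
σ = √Var(X) = 1.6800

(b) Point probability using PMF:
P(X = 16) = 0.131103

(c) Cumulative probability using CDF:
P(X ≤ 20) = F(20) = 0.974304

(d) Range probability:
P(16 ≤ X ≤ 20) = P(X ≤ 20) - P(X ≤ 15)
                   = F(20) - F(15)
                   = 0.974304 - 0.106023
                   = 0.868281

This means approximately 86.8% of outcomes fall in the interval [16, 20].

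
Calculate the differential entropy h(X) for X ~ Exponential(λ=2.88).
-0.0578 nats

We have X ~ Exponential(λ=2.88).

The differential entropy measures the uncertainty or information content of the distribution.

For an Exponential distribution with λ=2.88:
h(X) = -0.0578 nats

(In bits, this would be -0.0834 bits.)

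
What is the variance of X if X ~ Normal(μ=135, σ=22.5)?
506.2500

We have X ~ Normal(μ=135, σ=22.5).

For a Normal distribution with μ=135, σ=22.5:
Var(X) = 506.2500

The variance measures the spread of the distribution around the mean.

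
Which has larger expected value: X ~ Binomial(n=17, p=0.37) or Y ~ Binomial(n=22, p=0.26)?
X has larger mean (6.2900 > 5.7200)

Compute the expected value for each distribution:

X ~ Binomial(n=17, p=0.37):
E[X] = 6.2900

Y ~ Binomial(n=22, p=0.26):
E[Y] = 5.7200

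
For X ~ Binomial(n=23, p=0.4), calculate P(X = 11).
0.123446

We have X ~ Binomial(n=23, p=0.4).

For a Binomial distribution, the PMF gives us the probability of each outcome.

Using the PMF formula:
P(X = 11) = 0.123446

Rounded to 4 decimal places: 0.1234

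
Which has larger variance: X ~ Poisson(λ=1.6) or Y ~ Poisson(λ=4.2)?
Y has larger variance (4.2000 > 1.6000)

Compute the variance for each distribution:

X ~ Poisson(λ=1.6):
Var(X) = 1.6000

Y ~ Poisson(λ=4.2):
Var(Y) = 4.2000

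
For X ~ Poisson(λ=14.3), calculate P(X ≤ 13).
0.433020

We have X ~ Poisson(λ=14.3).

The CDF gives us P(X ≤ k).

Using the CDF:
P(X ≤ 13) = 0.433020

This means there's approximately a 43.3% chance that X is at most 13.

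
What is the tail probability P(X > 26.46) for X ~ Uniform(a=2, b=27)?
0.021600

We have X ~ Uniform(a=2, b=27).

P(X > 26.46) = 1 - P(X ≤ 26.46)
                = 1 - F(26.46)
                = 1 - 0.978400
                = 0.021600

So there's approximately a 2.2% chance that X exceeds 26.46.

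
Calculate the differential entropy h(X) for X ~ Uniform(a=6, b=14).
2.0794 nats

We have X ~ Uniform(a=6, b=14).

The differential entropy measures the uncertainty or information content of the distribution.

For a Uniform distribution with a=6, b=14:
h(X) = 2.0794 nats

(In bits, this would be 3.0000 bits.)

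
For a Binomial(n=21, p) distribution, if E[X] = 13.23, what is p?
p = 0.63

For a Binomial(n, p) distribution:
E[X] = n × p

Given n = 21 and E[X] = 13.23:
13.23 = 21 × p
p = 13.23 / 21 = 0.63

Verification: Binomial(21, 0.63) has E[X] = 13.23 ✓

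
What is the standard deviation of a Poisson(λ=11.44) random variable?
3.3823

We have X ~ Poisson(λ=11.44).

For a Poisson distribution with λ=11.44:
σ = √Var(X) = 3.3823

The standard deviation is the square root of the variance.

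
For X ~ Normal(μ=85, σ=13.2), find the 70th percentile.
91.9221

We have X ~ Normal(μ=85, σ=13.2).

We want to find x such that P(X ≤ x) = 0.7.

This is the 70th percentile, which means 70% of values fall below this point.

Using the inverse CDF (quantile function):
x = F⁻¹(0.7) = 91.9221

Verification: P(X ≤ 91.9221) = 0.7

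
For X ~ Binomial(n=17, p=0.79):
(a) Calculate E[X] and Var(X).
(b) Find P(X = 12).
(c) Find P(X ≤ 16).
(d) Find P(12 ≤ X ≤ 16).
(a) E[X] = 13.4300, Var(X) = 2.8203
(b) P(X = 12) = 0.149339
(c) P(X ≤ 16) = 0.981817
(d) P(12 ≤ X ≤ 16) = 0.854564

We have X ~ Binomial(n=17, p=0.79).

(a) Moments:
E[X] = 13.4300
Var(X) = 2.8203
σ = √Var(X) = 1.6794

(b) Point probability using PMF:
P(X = 12) = 0.149339

(c) Cumulative probability using CDF:
P(X ≤ 16) = F(16) = 0.981817

(d) Range probability:
P(12 ≤ X ≤ 16) = P(X ≤ 16) - P(X ≤ 11)
                   = F(16) - F(11)
                   = 0.981817 - 0.127254
                   = 0.854564

This means approximately 85.5% of outcomes fall in the interval [12, 16].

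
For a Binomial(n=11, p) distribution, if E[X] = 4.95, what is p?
p = 0.45

For a Binomial(n, p) distribution:
E[X] = n × p

Given n = 11 and E[X] = 4.95:
4.95 = 11 × p
p = 4.95 / 11 = 0.45

Verification: Binomial(11, 0.45) has E[X] = 4.95 ✓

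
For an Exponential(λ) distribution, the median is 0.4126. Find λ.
λ = 1.6799

For X ~ Exponential(λ), the CDF is F(x) = 1 - e^(-λx).
The median m satisfies F(m) = 0.5:
1 - e^(-λm) = 0.5
e^(-λm) = 0.5
λm = ln(2)
m = ln(2) / λ

Given m = 0.4126:
λ = ln(2) / 0.4126 = 0.693147 / 0.4126 = 1.6799

Verification: ln(2) / 1.6799 = 0.4126 ✓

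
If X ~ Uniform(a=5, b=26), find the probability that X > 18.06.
0.378095

We have X ~ Uniform(a=5, b=26).

P(X > 18.06) = 1 - P(X ≤ 18.06)
                = 1 - F(18.06)
                = 1 - 0.621905
                = 0.378095

So there's approximately a 37.8% chance that X exceeds 18.06.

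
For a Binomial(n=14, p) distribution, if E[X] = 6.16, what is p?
p = 0.44

For a Binomial(n, p) distribution:
E[X] = n × p

Given n = 14 and E[X] = 6.16:
6.16 = 14 × p
p = 6.16 / 14 = 0.44

Verification: Binomial(14, 0.44) has E[X] = 6.16 ✓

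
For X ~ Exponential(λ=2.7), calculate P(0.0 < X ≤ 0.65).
0.827093

We have X ~ Exponential(λ=2.7).

To find P(0.0 < X ≤ 0.65), we use:
P(0.0 < X ≤ 0.65) = P(X ≤ 0.65) - P(X ≤ 0.0)
                 = F(0.65) - F(0.0)
                 = 0.827093 - 0.000000
                 = 0.827093

So there's approximately a 82.7% chance that X falls in this range.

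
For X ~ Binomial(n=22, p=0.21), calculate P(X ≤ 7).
0.928170

We have X ~ Binomial(n=22, p=0.21).

The CDF gives us P(X ≤ k).

Using the CDF:
P(X ≤ 7) = 0.928170

This means there's approximately a 92.8% chance that X is at most 7.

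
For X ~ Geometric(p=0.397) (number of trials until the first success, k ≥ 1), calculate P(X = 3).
0.144353

We have X ~ Geometric(p=0.397) (number of trials until the first success, k ≥ 1).

For a Geometric distribution, the PMF gives us the probability of each outcome.

Using the PMF formula:
P(X = 3) = 0.144353

Rounded to 4 decimal places: 0.1444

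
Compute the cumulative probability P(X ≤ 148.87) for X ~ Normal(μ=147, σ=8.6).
0.586068

We have X ~ Normal(μ=147, σ=8.6).

The CDF gives us P(X ≤ k).

Using the CDF:
P(X ≤ 148.87) = 0.586068

This means there's approximately a 58.6% chance that X is at most 148.87.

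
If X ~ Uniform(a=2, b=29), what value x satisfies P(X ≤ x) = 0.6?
18.2000

We have X ~ Uniform(a=2, b=29).

We want to find x such that P(X ≤ x) = 0.6.

This is the 60th percentile, which means 60% of values fall below this point.

Using the inverse CDF (quantile function):
x = F⁻¹(0.6) = 18.2000

Verification: P(X ≤ 18.2000) = 0.6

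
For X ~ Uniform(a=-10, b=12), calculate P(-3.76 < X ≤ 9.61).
0.607727

We have X ~ Uniform(a=-10, b=12).

To find P(-3.76 < X ≤ 9.61), we use:
P(-3.76 < X ≤ 9.61) = P(X ≤ 9.61) - P(X ≤ -3.76)
                 = F(9.61) - F(-3.76)
                 = 0.891364 - 0.283636
                 = 0.607727

So there's approximately a 60.8% chance that X falls in this range.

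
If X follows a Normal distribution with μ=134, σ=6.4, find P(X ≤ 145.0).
0.957170

We have X ~ Normal(μ=134, σ=6.4).

The CDF gives us P(X ≤ k).

Using the CDF:
P(X ≤ 145.0) = 0.957170

This means there's approximately a 95.7% chance that X is at most 145.0.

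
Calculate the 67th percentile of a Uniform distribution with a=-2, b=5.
2.6900

We have X ~ Uniform(a=-2, b=5).

We want to find x such that P(X ≤ x) = 0.67.

This is the 67th percentile, which means 67% of values fall below this point.

Using the inverse CDF (quantile function):
x = F⁻¹(0.67) = 2.6900

Verification: P(X ≤ 2.6900) = 0.67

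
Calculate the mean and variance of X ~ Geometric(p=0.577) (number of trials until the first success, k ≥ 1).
E[X] = 1.7331, Var(X) = 1.2705

We have X ~ Geometric(p=0.577) (number of trials until the first success, k ≥ 1).

For a Geometric distribution with p=0.577 (number of trials until the first success, k ≥ 1):

Expected value:
E[X] = 1.7331

Variance:
Var(X) = 1.2705

Standard deviation:
σ = √Var(X) = 1.1272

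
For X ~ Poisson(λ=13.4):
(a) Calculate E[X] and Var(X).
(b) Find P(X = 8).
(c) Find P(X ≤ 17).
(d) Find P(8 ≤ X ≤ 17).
(a) E[X] = 13.4000, Var(X) = 13.4000
(b) P(X = 8) = 0.039064
(c) P(X ≤ 17) = 0.867129
(d) P(8 ≤ X ≤ 17) = 0.823369

We have X ~ Poisson(λ=13.4).

(a) Moments:
E[X] = 13.4000
Var(X) = 13.4000
σ = √Var(X) = 3.6606

(b) Point probability using PMF:
P(X = 8) = 0.039064

(c) Cumulative probability using CDF:
P(X ≤ 17) = F(17) = 0.867129

(d) Range probability:
P(8 ≤ X ≤ 17) = P(X ≤ 17) - P(X ≤ 7)
                   = F(17) - F(7)
                   = 0.867129 - 0.043760
                   = 0.823369

This means approximately 82.3% of outcomes fall in the interval [8, 17].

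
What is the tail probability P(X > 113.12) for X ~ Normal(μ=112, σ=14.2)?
0.468567

We have X ~ Normal(μ=112, σ=14.2).

P(X > 113.12) = 1 - P(X ≤ 113.12)
                = 1 - F(113.12)
                = 1 - 0.531433
                = 0.468567

So there's approximately a 46.9% chance that X exceeds 113.12.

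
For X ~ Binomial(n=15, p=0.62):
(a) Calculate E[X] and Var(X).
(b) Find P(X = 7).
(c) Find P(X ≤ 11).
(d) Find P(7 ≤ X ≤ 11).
(a) E[X] = 9.3000, Var(X) = 3.5340
(b) P(X = 7) = 0.098528
(c) P(X ≤ 11) = 0.881284
(d) P(7 ≤ X ≤ 11) = 0.811097

We have X ~ Binomial(n=15, p=0.62).

(a) Moments:
E[X] = 9.3000
Var(X) = 3.5340
σ = √Var(X) = 1.8799

(b) Point probability using PMF:
P(X = 7) = 0.098528

(c) Cumulative probability using CDF:
P(X ≤ 11) = F(11) = 0.881284

(d) Range probability:
P(7 ≤ X ≤ 11) = P(X ≤ 11) - P(X ≤ 6)
                   = F(11) - F(6)
                   = 0.881284 - 0.070187
                   = 0.811097

This means approximately 81.1% of outcomes fall in the interval [7, 11].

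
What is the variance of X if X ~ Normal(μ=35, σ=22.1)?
488.4100

We have X ~ Normal(μ=35, σ=22.1).

For a Normal distribution with μ=35, σ=22.1:
Var(X) = 488.4100

The variance measures the spread of the distribution around the mean.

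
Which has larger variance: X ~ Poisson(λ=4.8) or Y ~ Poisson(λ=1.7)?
X has larger variance (4.8000 > 1.7000)

Compute the variance for each distribution:

X ~ Poisson(λ=4.8):
Var(X) = 4.8000

Y ~ Poisson(λ=1.7):
Var(Y) = 1.7000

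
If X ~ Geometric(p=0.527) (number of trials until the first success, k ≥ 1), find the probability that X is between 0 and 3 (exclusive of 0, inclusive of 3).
0.894176

We have X ~ Geometric(p=0.527) (number of trials until the first success, k ≥ 1).

To find P(0 < X ≤ 3), we use:
P(0 < X ≤ 3) = P(X ≤ 3) - P(X ≤ 0)
                 = F(3) - F(0)
                 = 0.894176 - 0.000000
                 = 0.894176

So there's approximately a 89.4% chance that X falls in this range.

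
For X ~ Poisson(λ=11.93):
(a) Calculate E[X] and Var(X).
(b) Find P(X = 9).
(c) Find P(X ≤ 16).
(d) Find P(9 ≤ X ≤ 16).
(a) E[X] = 11.9300, Var(X) = 11.9300
(b) P(X = 9) = 0.088893
(c) P(X ≤ 16) = 0.902465
(d) P(9 ≤ X ≤ 16) = 0.742797

We have X ~ Poisson(λ=11.93).

(a) Moments:
E[X] = 11.9300
Var(X) = 11.9300
σ = √Var(X) = 3.4540

(b) Point probability using PMF:
P(X = 9) = 0.088893

(c) Cumulative probability using CDF:
P(X ≤ 16) = F(16) = 0.902465

(d) Range probability:
P(9 ≤ X ≤ 16) = P(X ≤ 16) - P(X ≤ 8)
                   = F(16) - F(8)
                   = 0.902465 - 0.159668
                   = 0.742797

This means approximately 74.3% of outcomes fall in the interval [9, 16].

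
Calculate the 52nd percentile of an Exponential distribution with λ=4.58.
0.1603

We have X ~ Exponential(λ=4.58).

We want to find x such that P(X ≤ x) = 0.52.

This is the 52nd percentile, which means 52% of values fall below this point.

Using the inverse CDF (quantile function):
x = F⁻¹(0.52) = 0.1603

Verification: P(X ≤ 0.1603) = 0.52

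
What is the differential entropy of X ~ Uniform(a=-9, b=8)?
2.8332 nats

We have X ~ Uniform(a=-9, b=8).

The differential entropy measures the uncertainty or information content of the distribution.

For a Uniform distribution with a=-9, b=8:
h(X) = 2.8332 nats

(In bits, this would be 4.0875 bits.)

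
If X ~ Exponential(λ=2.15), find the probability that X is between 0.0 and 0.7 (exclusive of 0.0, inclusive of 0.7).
0.777983

We have X ~ Exponential(λ=2.15).

To find P(0.0 < X ≤ 0.7), we use:
P(0.0 < X ≤ 0.7) = P(X ≤ 0.7) - P(X ≤ 0.0)
                 = F(0.7) - F(0.0)
                 = 0.777983 - 0.000000
                 = 0.777983

So there's approximately a 77.8% chance that X falls in this range.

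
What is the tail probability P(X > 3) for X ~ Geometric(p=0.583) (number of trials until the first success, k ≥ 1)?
0.072512

We have X ~ Geometric(p=0.583) (number of trials until the first success, k ≥ 1).

P(X > 3) = 1 - P(X ≤ 3)
                = 1 - F(3)
                = 1 - 0.927488
                = 0.072512

So there's approximately a 7.3% chance that X exceeds 3.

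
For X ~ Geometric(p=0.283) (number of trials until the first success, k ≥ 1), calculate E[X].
3.5336

We have X ~ Geometric(p=0.283) (number of trials until the first success, k ≥ 1).

For a Geometric distribution with p=0.283 (number of trials until the first success, k ≥ 1):
E[X] = 3.5336

This is the expected (average) value of X.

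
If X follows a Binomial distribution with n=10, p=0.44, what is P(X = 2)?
0.084260

We have X ~ Binomial(n=10, p=0.44).

For a Binomial distribution, the PMF gives us the probability of each outcome.

Using the PMF formula:
P(X = 2) = 0.084260

Rounded to 4 decimal places: 0.0843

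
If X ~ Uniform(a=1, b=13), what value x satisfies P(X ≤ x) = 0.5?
7.0000

We have X ~ Uniform(a=1, b=13).

We want to find x such that P(X ≤ x) = 0.5.

This is the 50th percentile, which means 50% of values fall below this point.

Using the inverse CDF (quantile function):
x = F⁻¹(0.5) = 7.0000

Verification: P(X ≤ 7.0000) = 0.5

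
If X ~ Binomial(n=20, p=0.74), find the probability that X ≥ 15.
0.576506

We have X ~ Binomial(n=20, p=0.74).

For discrete distributions, P(X ≥ 15) = 1 - P(X ≤ 14).

P(X ≤ 14) = 0.423494
P(X ≥ 15) = 1 - 0.423494 = 0.576506

So there's approximately a 57.7% chance that X is at least 15.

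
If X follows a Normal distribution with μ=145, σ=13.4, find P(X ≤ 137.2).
0.280253

We have X ~ Normal(μ=145, σ=13.4).

The CDF gives us P(X ≤ k).

Using the CDF:
P(X ≤ 137.2) = 0.280253

This means there's approximately a 28.0% chance that X is at most 137.2.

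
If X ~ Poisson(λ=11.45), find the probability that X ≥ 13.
0.361402

We have X ~ Poisson(λ=11.45).

For discrete distributions, P(X ≥ 13) = 1 - P(X ≤ 12).

P(X ≤ 12) = 0.638598
P(X ≥ 13) = 1 - 0.638598 = 0.361402

So there's approximately a 36.1% chance that X is at least 13.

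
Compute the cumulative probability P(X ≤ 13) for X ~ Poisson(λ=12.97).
0.576343

We have X ~ Poisson(λ=12.97).

The CDF gives us P(X ≤ k).

Using the CDF:
P(X ≤ 13) = 0.576343

This means there's approximately a 57.6% chance that X is at most 13.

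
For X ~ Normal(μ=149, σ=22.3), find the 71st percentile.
161.3405

We have X ~ Normal(μ=149, σ=22.3).

We want to find x such that P(X ≤ x) = 0.71.

This is the 71st percentile, which means 71% of values fall below this point.

Using the inverse CDF (quantile function):
x = F⁻¹(0.71) = 161.3405

Verification: P(X ≤ 161.3405) = 0.71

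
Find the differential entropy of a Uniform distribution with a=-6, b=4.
2.3026 nats

We have X ~ Uniform(a=-6, b=4).

The differential entropy measures the uncertainty or information content of the distribution.

For a Uniform distribution with a=-6, b=4:
h(X) = 2.3026 nats

(In bits, this would be 3.3219 bits.)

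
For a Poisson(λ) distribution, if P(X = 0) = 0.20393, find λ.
λ = 1.5900

For a Poisson(λ) distribution, the PMF at 0 is:
P(X = 0) = λ^0 e^(-λ) / 0! = e^(-λ)

Given P(X = 0) = 0.20393:
e^(-λ) = 0.20393
-λ = ln(0.20393)
λ = -ln(0.20393) = 1.5900

Verification: e^(-1.5900) = 0.20393 ✓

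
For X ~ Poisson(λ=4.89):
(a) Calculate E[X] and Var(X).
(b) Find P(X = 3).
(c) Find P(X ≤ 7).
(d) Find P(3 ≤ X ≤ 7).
(a) E[X] = 4.8900, Var(X) = 4.8900
(b) P(X = 3) = 0.146580
(c) P(X ≤ 7) = 0.877862
(d) P(3 ≤ X ≤ 7) = 0.743634

We have X ~ Poisson(λ=4.89).

(a) Moments:
E[X] = 4.8900
Var(X) = 4.8900
σ = √Var(X) = 2.2113

(b) Point probability using PMF:
P(X = 3) = 0.146580

(c) Cumulative probability using CDF:
P(X ≤ 7) = F(7) = 0.877862

(d) Range probability:
P(3 ≤ X ≤ 7) = P(X ≤ 7) - P(X ≤ 2)
                   = F(7) - F(2)
                   = 0.877862 - 0.134228
                   = 0.743634

This means approximately 74.4% of outcomes fall in the interval [3, 7].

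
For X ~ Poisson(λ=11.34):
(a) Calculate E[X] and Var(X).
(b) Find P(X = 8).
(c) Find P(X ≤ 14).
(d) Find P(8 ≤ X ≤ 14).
(a) E[X] = 11.3400, Var(X) = 11.3400
(b) P(X = 8) = 0.080628
(c) P(X ≤ 14) = 0.828183
(d) P(8 ≤ X ≤ 14) = 0.705623

We have X ~ Poisson(λ=11.34).

(a) Moments:
E[X] = 11.3400
Var(X) = 11.3400
σ = √Var(X) = 3.3675

(b) Point probability using PMF:
P(X = 8) = 0.080628

(c) Cumulative probability using CDF:
P(X ≤ 14) = F(14) = 0.828183

(d) Range probability:
P(8 ≤ X ≤ 14) = P(X ≤ 14) - P(X ≤ 7)
                   = F(14) - F(7)
                   = 0.828183 - 0.122560
                   = 0.705623

This means approximately 70.6% of outcomes fall in the interval [8, 14].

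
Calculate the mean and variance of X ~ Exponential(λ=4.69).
E[X] = 0.2132, Var(X) = 0.0455

We have X ~ Exponential(λ=4.69).

For an Exponential distribution with λ=4.69:

Expected value:
E[X] = 0.2132

Variance:
Var(X) = 0.0455

Standard deviation:
σ = √Var(X) = 0.2132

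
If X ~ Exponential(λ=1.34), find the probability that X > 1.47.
0.139485

We have X ~ Exponential(λ=1.34).

P(X > 1.47) = 1 - P(X ≤ 1.47)
                = 1 - F(1.47)
                = 1 - 0.860515
                = 0.139485

So there's approximately a 13.9% chance that X exceeds 1.47.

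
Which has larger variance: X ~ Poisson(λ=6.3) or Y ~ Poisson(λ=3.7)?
X has larger variance (6.3000 > 3.7000)

Compute the variance for each distribution:

X ~ Poisson(λ=6.3):
Var(X) = 6.3000

Y ~ Poisson(λ=3.7):
Var(Y) = 3.7000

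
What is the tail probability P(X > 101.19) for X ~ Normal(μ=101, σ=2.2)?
0.465589

We have X ~ Normal(μ=101, σ=2.2).

P(X > 101.19) = 1 - P(X ≤ 101.19)
                = 1 - F(101.19)
                = 1 - 0.534411
                = 0.465589

So there's approximately a 46.6% chance that X exceeds 101.19.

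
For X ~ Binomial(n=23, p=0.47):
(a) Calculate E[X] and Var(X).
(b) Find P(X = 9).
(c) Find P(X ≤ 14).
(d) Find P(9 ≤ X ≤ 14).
(a) E[X] = 10.8100, Var(X) = 5.7293
(b) P(X = 9) = 0.126202
(c) P(X ≤ 14) = 0.938627
(d) P(9 ≤ X ≤ 14) = 0.771181

We have X ~ Binomial(n=23, p=0.47).

(a) Moments:
E[X] = 10.8100
Var(X) = 5.7293
σ = √Var(X) = 2.3936

(b) Point probability using PMF:
P(X = 9) = 0.126202

(c) Cumulative probability using CDF:
P(X ≤ 14) = F(14) = 0.938627

(d) Range probability:
P(9 ≤ X ≤ 14) = P(X ≤ 14) - P(X ≤ 8)
                   = F(14) - F(8)
                   = 0.938627 - 0.167446
                   = 0.771181

This means approximately 77.1% of outcomes fall in the interval [9, 14].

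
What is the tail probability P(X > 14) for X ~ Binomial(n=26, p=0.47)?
0.185120

We have X ~ Binomial(n=26, p=0.47).

P(X > 14) = 1 - P(X ≤ 14)
                = 1 - F(14)
                = 1 - 0.814880
                = 0.185120

So there's approximately a 18.5% chance that X exceeds 14.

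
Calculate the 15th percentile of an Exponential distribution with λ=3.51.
0.0463

We have X ~ Exponential(λ=3.51).

We want to find x such that P(X ≤ x) = 0.15.

This is the 15th percentile, which means 15% of values fall below this point.

Using the inverse CDF (quantile function):
x = F⁻¹(0.15) = 0.0463

Verification: P(X ≤ 0.0463) = 0.15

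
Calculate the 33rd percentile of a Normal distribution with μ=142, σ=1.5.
141.3401

We have X ~ Normal(μ=142, σ=1.5).

We want to find x such that P(X ≤ x) = 0.33.

This is the 33rd percentile, which means 33% of values fall below this point.

Using the inverse CDF (quantile function):
x = F⁻¹(0.33) = 141.3401

Verification: P(X ≤ 141.3401) = 0.33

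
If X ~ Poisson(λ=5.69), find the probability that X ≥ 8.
0.214555

We have X ~ Poisson(λ=5.69).

For discrete distributions, P(X ≥ 8) = 1 - P(X ≤ 7).

P(X ≤ 7) = 0.785445
P(X ≥ 8) = 1 - 0.785445 = 0.214555

So there's approximately a 21.5% chance that X is at least 8.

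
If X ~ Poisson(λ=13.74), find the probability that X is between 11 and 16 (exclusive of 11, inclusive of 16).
0.495409

We have X ~ Poisson(λ=13.74).

To find P(11 < X ≤ 16), we use:
P(11 < X ≤ 16) = P(X ≤ 16) - P(X ≤ 11)
                 = F(16) - F(11)
                 = 0.777990 - 0.282581
                 = 0.495409

So there's approximately a 49.5% chance that X falls in this range.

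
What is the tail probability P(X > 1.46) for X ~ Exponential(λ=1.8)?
0.072223

We have X ~ Exponential(λ=1.8).

P(X > 1.46) = 1 - P(X ≤ 1.46)
                = 1 - F(1.46)
                = 1 - 0.927777
                = 0.072223

So there's approximately a 7.2% chance that X exceeds 1.46.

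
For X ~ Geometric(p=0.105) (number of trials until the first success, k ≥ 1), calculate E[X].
9.5238

We have X ~ Geometric(p=0.105) (number of trials until the first success, k ≥ 1).

For a Geometric distribution with p=0.105 (number of trials until the first success, k ≥ 1):
E[X] = 9.5238

This is the expected (average) value of X.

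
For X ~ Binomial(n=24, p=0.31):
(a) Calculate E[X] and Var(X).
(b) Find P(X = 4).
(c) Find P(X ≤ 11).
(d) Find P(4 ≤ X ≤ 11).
(a) E[X] = 7.4400, Var(X) = 5.1336
(b) P(X = 4) = 0.058722
(c) P(X ≤ 11) = 0.959842
(d) P(4 ≤ X ≤ 11) = 0.925792

We have X ~ Binomial(n=24, p=0.31).

(a) Moments:
E[X] = 7.4400
Var(X) = 5.1336
σ = √Var(X) = 2.2657

(b) Point probability using PMF:
P(X = 4) = 0.058722

(c) Cumulative probability using CDF:
P(X ≤ 11) = F(11) = 0.959842

(d) Range probability:
P(4 ≤ X ≤ 11) = P(X ≤ 11) - P(X ≤ 3)
                   = F(11) - F(3)
                   = 0.959842 - 0.034050
                   = 0.925792

This means approximately 92.6% of outcomes fall in the interval [4, 11].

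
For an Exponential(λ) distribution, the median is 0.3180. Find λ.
λ = 2.1797

For X ~ Exponential(λ), the CDF is F(x) = 1 - e^(-λx).
The median m satisfies F(m) = 0.5:
1 - e^(-λm) = 0.5
e^(-λm) = 0.5
λm = ln(2)
m = ln(2) / λ

Given m = 0.3180:
λ = ln(2) / 0.3180 = 0.693147 / 0.3180 = 2.1797

Verification: ln(2) / 2.1797 = 0.3180 ✓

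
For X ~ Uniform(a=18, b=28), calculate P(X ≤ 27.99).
0.999000

We have X ~ Uniform(a=18, b=28).

The CDF gives us P(X ≤ k).

Using the CDF:
P(X ≤ 27.99) = 0.999000

This means there's approximately a 99.9% chance that X is at most 27.99.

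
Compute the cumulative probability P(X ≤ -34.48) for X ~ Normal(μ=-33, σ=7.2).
0.418569

We have X ~ Normal(μ=-33, σ=7.2).

The CDF gives us P(X ≤ k).

Using the CDF:
P(X ≤ -34.48) = 0.418569

This means there's approximately a 41.9% chance that X is at most -34.48.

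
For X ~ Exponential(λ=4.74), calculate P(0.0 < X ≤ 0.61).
0.944502

We have X ~ Exponential(λ=4.74).

To find P(0.0 < X ≤ 0.61), we use:
P(0.0 < X ≤ 0.61) = P(X ≤ 0.61) - P(X ≤ 0.0)
                 = F(0.61) - F(0.0)
                 = 0.944502 - 0.000000
                 = 0.944502

So there's approximately a 94.5% chance that X falls in this range.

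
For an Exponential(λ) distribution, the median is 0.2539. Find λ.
λ = 2.7300

For X ~ Exponential(λ), the CDF is F(x) = 1 - e^(-λx).
The median m satisfies F(m) = 0.5:
1 - e^(-λm) = 0.5
e^(-λm) = 0.5
λm = ln(2)
m = ln(2) / λ

Given m = 0.2539:
λ = ln(2) / 0.2539 = 0.693147 / 0.2539 = 2.7300

Verification: ln(2) / 2.7300 = 0.2539 ✓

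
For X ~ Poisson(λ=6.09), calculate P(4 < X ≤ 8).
0.564616

We have X ~ Poisson(λ=6.09).

To find P(4 < X ≤ 8), we use:
P(4 < X ≤ 8) = P(X ≤ 8) - P(X ≤ 4)
                 = F(8) - F(4)
                 = 0.837806 - 0.273190
                 = 0.564616

So there's approximately a 56.5% chance that X falls in this range.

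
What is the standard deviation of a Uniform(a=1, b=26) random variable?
7.2169

We have X ~ Uniform(a=1, b=26).

For a Uniform distribution with a=1, b=26:
σ = √Var(X) = 7.2169

The standard deviation is the square root of the variance.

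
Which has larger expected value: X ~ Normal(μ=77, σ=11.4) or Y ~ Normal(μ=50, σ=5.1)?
X has larger mean (77.0000 > 50.0000)

Compute the expected value for each distribution:

X ~ Normal(μ=77, σ=11.4):
E[X] = 77.0000

Y ~ Normal(μ=50, σ=5.1):
E[Y] = 50.0000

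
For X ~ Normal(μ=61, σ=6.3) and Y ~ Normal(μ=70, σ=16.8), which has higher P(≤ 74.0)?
X has higher probability (P(X ≤ 74.0) = 0.9805 > P(Y ≤ 74.0) = 0.5941)

Compute P(≤ 74.0) for each distribution:

X ~ Normal(μ=61, σ=6.3):
P(X ≤ 74.0) = 0.9805

Y ~ Normal(μ=70, σ=16.8):
P(Y ≤ 74.0) = 0.5941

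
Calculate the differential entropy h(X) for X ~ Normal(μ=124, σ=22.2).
4.5190 nats

We have X ~ Normal(μ=124, σ=22.2).

The differential entropy measures the uncertainty or information content of the distribution.

For a Normal distribution with μ=124, σ=22.2:
h(X) = 4.5190 nats

(In bits, this would be 6.5196 bits.)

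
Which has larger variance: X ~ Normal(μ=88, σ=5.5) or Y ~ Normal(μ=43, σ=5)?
X has larger variance (30.2500 > 25.0000)

Compute the variance for each distribution:

X ~ Normal(μ=88, σ=5.5):
Var(X) = 30.2500

Y ~ Normal(μ=43, σ=5):
Var(Y) = 25.0000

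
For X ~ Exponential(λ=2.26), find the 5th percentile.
0.0227

We have X ~ Exponential(λ=2.26).

We want to find x such that P(X ≤ x) = 0.05.

This is the 5th percentile, which means 5% of values fall below this point.

Using the inverse CDF (quantile function):
x = F⁻¹(0.05) = 0.0227

Verification: P(X ≤ 0.0227) = 0.05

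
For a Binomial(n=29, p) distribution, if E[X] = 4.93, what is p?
p = 0.17

For a Binomial(n, p) distribution:
E[X] = n × p

Given n = 29 and E[X] = 4.93:
4.93 = 29 × p
p = 4.93 / 29 = 0.17

Verification: Binomial(29, 0.17) has E[X] = 4.93 ✓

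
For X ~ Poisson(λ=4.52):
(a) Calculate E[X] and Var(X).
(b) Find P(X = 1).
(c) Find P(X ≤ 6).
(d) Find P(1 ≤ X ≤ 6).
(a) E[X] = 4.5200, Var(X) = 4.5200
(b) P(X = 1) = 0.049218
(c) P(X ≤ 6) = 0.828480
(d) P(1 ≤ X ≤ 6) = 0.817591

We have X ~ Poisson(λ=4.52).

(a) Moments:
E[X] = 4.5200
Var(X) = 4.5200
σ = √Var(X) = 2.1260

(b) Point probability using PMF:
P(X = 1) = 0.049218

(c) Cumulative probability using CDF:
P(X ≤ 6) = F(6) = 0.828480

(d) Range probability:
P(1 ≤ X ≤ 6) = P(X ≤ 6) - P(X ≤ 0)
                   = F(6) - F(0)
                   = 0.828480 - 0.010889
                   = 0.817591

This means approximately 81.8% of outcomes fall in the interval [1, 6].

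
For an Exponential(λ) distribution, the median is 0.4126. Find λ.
λ = 1.6799

For X ~ Exponential(λ), the CDF is F(x) = 1 - e^(-λx).
The median m satisfies F(m) = 0.5:
1 - e^(-λm) = 0.5
e^(-λm) = 0.5
λm = ln(2)
m = ln(2) / λ

Given m = 0.4126:
λ = ln(2) / 0.4126 = 0.693147 / 0.4126 = 1.6799

Verification: ln(2) / 1.6799 = 0.4126 ✓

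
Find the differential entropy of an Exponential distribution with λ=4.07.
-0.4036 nats

We have X ~ Exponential(λ=4.07).

The differential entropy measures the uncertainty or information content of the distribution.

For an Exponential distribution with λ=4.07:
h(X) = -0.4036 nats

(In bits, this would be -0.5823 bits.)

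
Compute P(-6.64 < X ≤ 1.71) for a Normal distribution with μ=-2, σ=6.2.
0.498096

We have X ~ Normal(μ=-2, σ=6.2).

To find P(-6.64 < X ≤ 1.71), we use:
P(-6.64 < X ≤ 1.71) = P(X ≤ 1.71) - P(X ≤ -6.64)
                 = F(1.71) - F(-6.64)
                 = 0.725209 - 0.227113
                 = 0.498096

So there's approximately a 49.8% chance that X falls in this range.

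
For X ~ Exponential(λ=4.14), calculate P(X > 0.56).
0.098431

We have X ~ Exponential(λ=4.14).

P(X > 0.56) = 1 - P(X ≤ 0.56)
                = 1 - F(0.56)
                = 1 - 0.901569
                = 0.098431

So there's approximately a 9.8% chance that X exceeds 0.56.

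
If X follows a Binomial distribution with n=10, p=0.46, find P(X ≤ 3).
0.245305

We have X ~ Binomial(n=10, p=0.46).

The CDF gives us P(X ≤ k).

Using the CDF:
P(X ≤ 3) = 0.245305

This means there's approximately a 24.5% chance that X is at most 3.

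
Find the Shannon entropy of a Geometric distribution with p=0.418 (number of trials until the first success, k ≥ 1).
1.6259 nats

We have X ~ Geometric(p=0.418) (number of trials until the first success, k ≥ 1).

The Shannon entropy measures the uncertainty or information content of the distribution.

For a Geometric distribution with p=0.418 (number of trials until the first success, k ≥ 1):
H(X) = 1.6259 nats

(In bits, this would be 2.3457 bits.)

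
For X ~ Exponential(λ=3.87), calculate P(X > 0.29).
0.325530

We have X ~ Exponential(λ=3.87).

P(X > 0.29) = 1 - P(X ≤ 0.29)
                = 1 - F(0.29)
                = 1 - 0.674470
                = 0.325530

So there's approximately a 32.6% chance that X exceeds 0.29.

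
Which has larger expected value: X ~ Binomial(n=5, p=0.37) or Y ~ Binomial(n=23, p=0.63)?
Y has larger mean (14.4900 > 1.8500)

Compute the expected value for each distribution:

X ~ Binomial(n=5, p=0.37):
E[X] = 1.8500

Y ~ Binomial(n=23, p=0.63):
E[Y] = 14.4900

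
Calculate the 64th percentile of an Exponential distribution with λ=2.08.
0.4912

We have X ~ Exponential(λ=2.08).

We want to find x such that P(X ≤ x) = 0.64.

This is the 64th percentile, which means 64% of values fall below this point.

Using the inverse CDF (quantile function):
x = F⁻¹(0.64) = 0.4912

Verification: P(X ≤ 0.4912) = 0.64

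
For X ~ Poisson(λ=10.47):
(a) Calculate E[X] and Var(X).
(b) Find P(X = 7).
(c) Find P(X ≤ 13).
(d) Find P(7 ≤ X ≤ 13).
(a) E[X] = 10.4700, Var(X) = 10.4700
(b) P(X = 7) = 0.077648
(c) P(X ≤ 13) = 0.827842
(d) P(7 ≤ X ≤ 13) = 0.724662

We have X ~ Poisson(λ=10.47).

(a) Moments:
E[X] = 10.4700
Var(X) = 10.4700
σ = √Var(X) = 3.2357

(b) Point probability using PMF:
P(X = 7) = 0.077648

(c) Cumulative probability using CDF:
P(X ≤ 13) = F(13) = 0.827842

(d) Range probability:
P(7 ≤ X ≤ 13) = P(X ≤ 13) - P(X ≤ 6)
                   = F(13) - F(6)
                   = 0.827842 - 0.103180
                   = 0.724662

This means approximately 72.5% of outcomes fall in the interval [7, 13].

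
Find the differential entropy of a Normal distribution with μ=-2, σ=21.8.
4.5008 nats

We have X ~ Normal(μ=-2, σ=21.8).

The differential entropy measures the uncertainty or information content of the distribution.

For a Normal distribution with μ=-2, σ=21.8:
h(X) = 4.5008 nats

(In bits, this would be 6.4934 bits.)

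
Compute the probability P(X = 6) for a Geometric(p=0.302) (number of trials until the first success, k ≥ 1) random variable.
0.050036

We have X ~ Geometric(p=0.302) (number of trials until the first success, k ≥ 1).

For a Geometric distribution, the PMF gives us the probability of each outcome.

Using the PMF formula:
P(X = 6) = 0.050036

Rounded to 4 decimal places: 0.0500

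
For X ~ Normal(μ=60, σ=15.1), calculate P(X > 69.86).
0.256885

We have X ~ Normal(μ=60, σ=15.1).

P(X > 69.86) = 1 - P(X ≤ 69.86)
                = 1 - F(69.86)
                = 1 - 0.743115
                = 0.256885

So there's approximately a 25.7% chance that X exceeds 69.86.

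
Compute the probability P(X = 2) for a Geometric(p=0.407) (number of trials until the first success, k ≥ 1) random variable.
0.241351

We have X ~ Geometric(p=0.407) (number of trials until the first success, k ≥ 1).

For a Geometric distribution, the PMF gives us the probability of each outcome.

Using the PMF formula:
P(X = 2) = 0.241351

Rounded to 4 decimal places: 0.2414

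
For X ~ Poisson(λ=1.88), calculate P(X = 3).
0.168985

We have X ~ Poisson(λ=1.88).

For a Poisson distribution, the PMF gives us the probability of each outcome.

Using the PMF formula:
P(X = 3) = 0.168985

Rounded to 4 decimal places: 0.1690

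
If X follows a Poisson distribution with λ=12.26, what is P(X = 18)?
0.028976

We have X ~ Poisson(λ=12.26).

For a Poisson distribution, the PMF gives us the probability of each outcome.

Using the PMF formula:
P(X = 18) = 0.028976

Rounded to 4 decimal places: 0.0290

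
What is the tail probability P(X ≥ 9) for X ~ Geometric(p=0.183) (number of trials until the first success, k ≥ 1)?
0.198507

We have X ~ Geometric(p=0.183) (number of trials until the first success, k ≥ 1).

For discrete distributions, P(X ≥ 9) = 1 - P(X ≤ 8).

P(X ≤ 8) = 0.801493
P(X ≥ 9) = 1 - 0.801493 = 0.198507

So there's approximately a 19.9% chance that X is at least 9.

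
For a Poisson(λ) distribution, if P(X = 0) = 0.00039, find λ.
λ = 7.8494

For a Poisson(λ) distribution, the PMF at 0 is:
P(X = 0) = λ^0 e^(-λ) / 0! = e^(-λ)

Given P(X = 0) = 0.00039:
e^(-λ) = 0.00039
-λ = ln(0.00039)
λ = -ln(0.00039) = 7.8494

Verification: e^(-7.8494) = 0.00039 ✓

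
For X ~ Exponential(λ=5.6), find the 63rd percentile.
0.1775

We have X ~ Exponential(λ=5.6).

We want to find x such that P(X ≤ x) = 0.63.

This is the 63rd percentile, which means 63% of values fall below this point.

Using the inverse CDF (quantile function):
x = F⁻¹(0.63) = 0.1775

Verification: P(X ≤ 0.1775) = 0.63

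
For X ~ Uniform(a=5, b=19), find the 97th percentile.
18.5800

We have X ~ Uniform(a=5, b=19).

We want to find x such that P(X ≤ x) = 0.97.

This is the 97th percentile, which means 97% of values fall below this point.

Using the inverse CDF (quantile function):
x = F⁻¹(0.97) = 18.5800

Verification: P(X ≤ 18.5800) = 0.97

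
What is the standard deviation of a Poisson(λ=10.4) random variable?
3.2249

We have X ~ Poisson(λ=10.4).

For a Poisson distribution with λ=10.4:
σ = √Var(X) = 3.2249

The standard deviation is the square root of the variance.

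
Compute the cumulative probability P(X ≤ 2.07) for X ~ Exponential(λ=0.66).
0.744926

We have X ~ Exponential(λ=0.66).

The CDF gives us P(X ≤ k).

Using the CDF:
P(X ≤ 2.07) = 0.744926

This means there's approximately a 74.5% chance that X is at most 2.07.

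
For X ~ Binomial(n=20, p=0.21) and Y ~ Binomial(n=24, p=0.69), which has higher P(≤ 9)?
X has higher probability (P(X ≤ 9) = 0.9962 > P(Y ≤ 9) = 0.0014)

Compute P(≤ 9) for each distribution:

X ~ Binomial(n=20, p=0.21):
P(X ≤ 9) = 0.9962

Y ~ Binomial(n=24, p=0.69):
P(Y ≤ 9) = 0.0014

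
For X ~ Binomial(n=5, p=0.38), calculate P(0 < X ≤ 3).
0.835824

We have X ~ Binomial(n=5, p=0.38).

To find P(0 < X ≤ 3), we use:
P(0 < X ≤ 3) = P(X ≤ 3) - P(X ≤ 0)
                 = F(3) - F(0)
                 = 0.927437 - 0.091613
                 = 0.835824

So there's approximately a 83.6% chance that X falls in this range.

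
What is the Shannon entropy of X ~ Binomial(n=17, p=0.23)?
1.9592 nats

We have X ~ Binomial(n=17, p=0.23).

The Shannon entropy measures the uncertainty or information content of the distribution.

For a Binomial distribution with n=17, p=0.23:
H(X) = 1.9592 nats

(In bits, this would be 2.8265 bits.)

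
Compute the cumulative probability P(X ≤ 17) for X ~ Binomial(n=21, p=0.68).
0.940444

We have X ~ Binomial(n=21, p=0.68).

The CDF gives us P(X ≤ k).

Using the CDF:
P(X ≤ 17) = 0.940444

This means there's approximately a 94.0% chance that X is at most 17.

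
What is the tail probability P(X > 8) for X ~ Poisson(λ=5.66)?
0.119713

We have X ~ Poisson(λ=5.66).

P(X > 8) = 1 - P(X ≤ 8)
                = 1 - F(8)
                = 1 - 0.880287
                = 0.119713

So there's approximately a 12.0% chance that X exceeds 8.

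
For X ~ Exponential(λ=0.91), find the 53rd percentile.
0.8297

We have X ~ Exponential(λ=0.91).

We want to find x such that P(X ≤ x) = 0.53.

This is the 53rd percentile, which means 53% of values fall below this point.

Using the inverse CDF (quantile function):
x = F⁻¹(0.53) = 0.8297

Verification: P(X ≤ 0.8297) = 0.53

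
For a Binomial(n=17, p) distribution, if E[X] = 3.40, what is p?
p = 0.2

For a Binomial(n, p) distribution:
E[X] = n × p

Given n = 17 and E[X] = 3.40:
3.40 = 17 × p
p = 3.40 / 17 = 0.2

Verification: Binomial(17, 0.2) has E[X] = 3.40 ✓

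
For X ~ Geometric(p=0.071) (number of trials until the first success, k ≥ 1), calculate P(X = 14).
0.027256

We have X ~ Geometric(p=0.071) (number of trials until the first success, k ≥ 1).

For a Geometric distribution, the PMF gives us the probability of each outcome.

Using the PMF formula:
P(X = 14) = 0.027256

Rounded to 4 decimal places: 0.0273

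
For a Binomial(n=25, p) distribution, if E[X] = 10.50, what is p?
p = 0.42

For a Binomial(n, p) distribution:
E[X] = n × p

Given n = 25 and E[X] = 10.50:
10.50 = 25 × p
p = 10.50 / 25 = 0.42

Verification: Binomial(25, 0.42) has E[X] = 10.50 ✓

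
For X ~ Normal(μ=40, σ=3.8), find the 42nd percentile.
39.2328

We have X ~ Normal(μ=40, σ=3.8).

We want to find x such that P(X ≤ x) = 0.42.

This is the 42nd percentile, which means 42% of values fall below this point.

Using the inverse CDF (quantile function):
x = F⁻¹(0.42) = 39.2328

Verification: P(X ≤ 39.2328) = 0.42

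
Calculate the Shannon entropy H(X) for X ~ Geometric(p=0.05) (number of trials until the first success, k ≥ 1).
3.9703 nats

We have X ~ Geometric(p=0.05) (number of trials until the first success, k ≥ 1).

The Shannon entropy measures the uncertainty or information content of the distribution.

For a Geometric distribution with p=0.05 (number of trials until the first success, k ≥ 1):
H(X) = 3.9703 nats

(In bits, this would be 5.7279 bits.)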